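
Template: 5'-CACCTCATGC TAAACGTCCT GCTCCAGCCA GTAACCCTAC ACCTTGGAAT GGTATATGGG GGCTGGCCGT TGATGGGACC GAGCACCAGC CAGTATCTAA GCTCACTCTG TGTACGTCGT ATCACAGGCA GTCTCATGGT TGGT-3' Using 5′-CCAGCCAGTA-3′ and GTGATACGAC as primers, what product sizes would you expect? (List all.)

102 bp, 40 bp

The forward primer CCAGCCAGTA matches the top strand at positions 24–33, 86–95.
The reverse primer's reverse complement is GTCGTATCAC, matching at positions 116–125.
Each forward site pairs with the reverse site to give a product ending at position 125: sizes 102, 40 bp.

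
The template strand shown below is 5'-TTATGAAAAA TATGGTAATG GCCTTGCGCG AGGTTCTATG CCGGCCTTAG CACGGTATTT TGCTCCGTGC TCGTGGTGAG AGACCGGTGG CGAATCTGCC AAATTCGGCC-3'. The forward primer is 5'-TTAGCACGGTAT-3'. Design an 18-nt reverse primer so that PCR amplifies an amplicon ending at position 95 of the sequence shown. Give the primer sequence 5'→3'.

5'-ATTCGCCACCGGTCTCTC-3'

The forward primer binds at positions 47–58; the product's 3' end on the top strand is position 95.
The reverse primer anneals to the top strand over positions 78–95, i.e. to GAGAGACCGGTGGCGAAT.
Its sequence written 5'→3' is the reverse complement: ATTCGCCACCGGTCTCTC.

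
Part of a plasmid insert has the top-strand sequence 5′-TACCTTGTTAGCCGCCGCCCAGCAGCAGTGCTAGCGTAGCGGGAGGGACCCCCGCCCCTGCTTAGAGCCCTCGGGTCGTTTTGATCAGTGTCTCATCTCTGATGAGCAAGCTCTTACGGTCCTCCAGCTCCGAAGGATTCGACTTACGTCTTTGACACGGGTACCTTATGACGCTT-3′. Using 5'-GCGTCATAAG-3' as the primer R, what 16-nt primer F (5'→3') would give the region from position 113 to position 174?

The reverse primer's reverse complement CTTATGACGC matches the template at positions 165–174; the product starts at position 113.
The forward primer is identical to the top strand over positions 113–128: CTTACGGTCCTCCAGC.

5'-CTTACGGTCCTCCAGC-3'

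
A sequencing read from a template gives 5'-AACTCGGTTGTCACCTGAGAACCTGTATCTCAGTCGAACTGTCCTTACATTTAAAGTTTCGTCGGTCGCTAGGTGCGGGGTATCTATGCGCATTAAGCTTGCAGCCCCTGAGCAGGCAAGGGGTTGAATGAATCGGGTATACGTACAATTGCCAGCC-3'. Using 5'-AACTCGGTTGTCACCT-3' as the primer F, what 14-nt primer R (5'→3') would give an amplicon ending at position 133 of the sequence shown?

5'-ATTCATTCAACCCC-3'

The forward primer binds at positions 1–16; the product's 3' end on the top strand is position 133.
The reverse primer anneals to the top strand over positions 120–133, i.e. to GGGGTTGAATGAAT.
Its sequence written 5'→3' is the reverse complement: ATTCATTCAACCCC.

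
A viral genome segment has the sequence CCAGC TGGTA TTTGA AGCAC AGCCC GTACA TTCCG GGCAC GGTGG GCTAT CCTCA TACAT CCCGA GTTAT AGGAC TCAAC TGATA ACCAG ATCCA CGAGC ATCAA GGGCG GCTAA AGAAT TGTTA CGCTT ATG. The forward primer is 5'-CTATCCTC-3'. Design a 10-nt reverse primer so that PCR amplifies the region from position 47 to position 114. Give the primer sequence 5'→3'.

5'-TAGCCGCCCT-3'

The product's 3' end on the top strand is position 114.
The reverse primer anneals to the top strand over positions 105–114, i.e. to AGGGCGGCTA.
Its sequence written 5'→3' is the reverse complement: TAGCCGCCCT.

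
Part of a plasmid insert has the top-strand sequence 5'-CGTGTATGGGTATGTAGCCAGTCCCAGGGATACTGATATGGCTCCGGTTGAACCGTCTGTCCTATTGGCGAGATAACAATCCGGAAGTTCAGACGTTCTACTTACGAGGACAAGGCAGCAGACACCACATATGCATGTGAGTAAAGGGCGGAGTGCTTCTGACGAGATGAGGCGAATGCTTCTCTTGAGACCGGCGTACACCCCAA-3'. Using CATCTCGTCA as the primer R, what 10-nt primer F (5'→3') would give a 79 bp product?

5'-AGACGTTCTA-3'

The reverse primer's reverse complement TGACGAGATG matches the template at positions 160–169, so the product ends at position 169.
A 79 bp product then starts at position 169 − 79 + 1 = 91.
The forward primer is identical to the top strand there: AGACGTTCTA.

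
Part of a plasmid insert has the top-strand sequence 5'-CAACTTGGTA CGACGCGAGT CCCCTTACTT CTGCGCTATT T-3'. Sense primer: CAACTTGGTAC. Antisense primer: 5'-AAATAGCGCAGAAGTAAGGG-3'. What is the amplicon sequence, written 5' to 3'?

Forward primer CAACTTGGTAC is found on the top strand at positions 1–11.
Taking the reverse complement of AAATAGCGCAGAAGTAAGGG gives CCCTTACTTCTGCGCTATTT, found at positions 22–41 on the template; the primer anneals here to the top strand with its 3' end pointing upstream.
The product is the template from position 1 through 41 (41 bp).

5'-CAACTTGGTACGACGCGAGTCCCCTTACTTCTGCGCTATTT-3'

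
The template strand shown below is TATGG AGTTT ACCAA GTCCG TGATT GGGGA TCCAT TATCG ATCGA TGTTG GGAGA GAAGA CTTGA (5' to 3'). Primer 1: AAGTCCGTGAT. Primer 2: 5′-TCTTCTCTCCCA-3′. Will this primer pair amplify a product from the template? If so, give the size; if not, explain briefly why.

Primer 1 (AAGTCCGTGAT) matches the top strand at positions 14–24; it acts as a forward primer.
Primer 2's reverse complement is TGGGAGAGAAGA, matching the top strand at positions 49–60; it acts as a reverse primer.
The 3' ends face each other across positions 14–60, giving a 47 bp product.

Yes — a 47 bp product.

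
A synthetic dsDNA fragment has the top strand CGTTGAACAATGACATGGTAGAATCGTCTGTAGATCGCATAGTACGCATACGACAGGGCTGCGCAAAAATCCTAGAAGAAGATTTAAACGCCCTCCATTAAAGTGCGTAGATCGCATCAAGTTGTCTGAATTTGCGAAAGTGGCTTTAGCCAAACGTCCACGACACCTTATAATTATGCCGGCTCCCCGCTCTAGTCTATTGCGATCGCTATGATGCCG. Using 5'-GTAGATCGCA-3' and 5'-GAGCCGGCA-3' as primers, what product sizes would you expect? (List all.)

The forward primer GTAGATCGCA matches the top strand at positions 30–39, 107–116.
The reverse primer's reverse complement is TGCCGGCTC, matching at positions 177–185.
Each forward site pairs with the reverse site to give a product ending at position 185: sizes 156, 79 bp.

156 bp, 79 bp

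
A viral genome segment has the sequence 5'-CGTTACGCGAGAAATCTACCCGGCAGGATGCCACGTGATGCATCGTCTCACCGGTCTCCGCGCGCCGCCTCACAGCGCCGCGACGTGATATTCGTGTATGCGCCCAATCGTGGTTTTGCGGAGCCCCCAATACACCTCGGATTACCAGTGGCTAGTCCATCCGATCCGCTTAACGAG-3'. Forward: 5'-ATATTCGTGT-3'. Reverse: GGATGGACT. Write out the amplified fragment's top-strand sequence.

5'-ATATTCGTGTATGCGCCCAATCGTGGTTTTGCGGAGCCCCCAATACACCTCGGATTACCAGTGGCTAGTCCATCC-3'

The forward primer matches the template at positions 88–97.
Reverse complement of the reverse primer: AGTCCATCC. This occurs on the top strand at positions 154–162.
The product is the template from position 88 through 162 (75 bp).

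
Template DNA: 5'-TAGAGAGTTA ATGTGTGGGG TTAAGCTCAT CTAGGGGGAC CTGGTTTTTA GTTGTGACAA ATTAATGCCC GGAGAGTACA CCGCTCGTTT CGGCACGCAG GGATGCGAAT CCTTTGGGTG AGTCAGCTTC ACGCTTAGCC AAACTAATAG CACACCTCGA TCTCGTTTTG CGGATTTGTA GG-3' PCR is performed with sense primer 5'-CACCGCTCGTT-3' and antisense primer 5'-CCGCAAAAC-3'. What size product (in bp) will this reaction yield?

Scanning the template, CACCGCTCGTT occurs at positions 79–89; this primer anneals to the bottom strand there with its 3' end pointing downstream.
Taking the reverse complement of CCGCAAAAC gives GTTTTGCGG, found at positions 165–173 on the template; the primer anneals here to the top strand with its 3' end pointing upstream.
Amplicon spans positions 79–173: 95 bp.

95 bp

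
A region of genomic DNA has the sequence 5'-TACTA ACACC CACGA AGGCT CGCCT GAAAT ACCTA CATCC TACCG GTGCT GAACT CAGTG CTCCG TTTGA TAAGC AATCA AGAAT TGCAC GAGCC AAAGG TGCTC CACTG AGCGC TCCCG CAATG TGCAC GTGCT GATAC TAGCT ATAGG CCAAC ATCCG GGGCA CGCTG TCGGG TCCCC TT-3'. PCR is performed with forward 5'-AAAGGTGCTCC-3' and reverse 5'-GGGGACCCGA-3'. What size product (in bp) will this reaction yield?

Scanning the template, AAAGGTGCTCC occurs at positions 96–106; this primer anneals to the bottom strand there with its 3' end pointing downstream.
The reverse primer's reverse complement is TCGGGTCCCC, which matches the template at positions 171–180.
Product length = (reverse-primer end) − (forward-primer start) + 1 = 180 − 96 + 1 = 85 bp.

85 bp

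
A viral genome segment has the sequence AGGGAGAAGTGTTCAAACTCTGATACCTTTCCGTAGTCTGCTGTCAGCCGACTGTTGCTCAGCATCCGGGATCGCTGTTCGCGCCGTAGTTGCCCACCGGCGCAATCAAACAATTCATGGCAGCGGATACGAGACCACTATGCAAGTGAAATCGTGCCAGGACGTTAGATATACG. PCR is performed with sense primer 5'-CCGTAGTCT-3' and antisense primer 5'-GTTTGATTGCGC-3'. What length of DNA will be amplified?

The forward primer matches the template at positions 31–39.
The reverse primer's reverse complement is GCGCAATCAAAC, which matches the template at positions 100–111.
Product length = (reverse-primer end) − (forward-primer start) + 1 = 111 − 31 + 1 = 81 bp.

81 bp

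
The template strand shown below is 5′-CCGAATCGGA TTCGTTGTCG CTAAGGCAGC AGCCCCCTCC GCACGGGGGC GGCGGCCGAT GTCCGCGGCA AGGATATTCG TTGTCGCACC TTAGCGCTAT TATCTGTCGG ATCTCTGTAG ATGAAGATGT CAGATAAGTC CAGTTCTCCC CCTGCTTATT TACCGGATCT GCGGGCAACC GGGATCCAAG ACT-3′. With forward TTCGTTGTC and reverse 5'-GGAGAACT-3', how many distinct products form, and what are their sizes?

The forward primer TTCGTTGTC matches the top strand at positions 11–19, 77–85.
The reverse primer's reverse complement is AGTTCTCC, matching at positions 142–149.
Each forward site pairs with the reverse site to give a product ending at position 149: sizes 139, 73 bp.

Two products: 139 bp, 73 bp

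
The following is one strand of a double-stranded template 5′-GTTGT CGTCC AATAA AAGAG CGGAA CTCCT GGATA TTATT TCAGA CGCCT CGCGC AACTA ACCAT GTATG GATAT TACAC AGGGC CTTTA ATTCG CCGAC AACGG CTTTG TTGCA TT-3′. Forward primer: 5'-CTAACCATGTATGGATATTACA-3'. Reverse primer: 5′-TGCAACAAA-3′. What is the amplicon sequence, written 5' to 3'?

The forward primer matches the template at positions 58–79.
Reverse complement of the reverse primer: TTTGTTGCA. This occurs on the top strand at positions 107–115.
The product is the template from position 58 through 115 (58 bp).

5'-CTAACCATGTATGGATATTACACAGGGCCTTTAATTCGCCGACAACGGCTTTGTTGCA-3'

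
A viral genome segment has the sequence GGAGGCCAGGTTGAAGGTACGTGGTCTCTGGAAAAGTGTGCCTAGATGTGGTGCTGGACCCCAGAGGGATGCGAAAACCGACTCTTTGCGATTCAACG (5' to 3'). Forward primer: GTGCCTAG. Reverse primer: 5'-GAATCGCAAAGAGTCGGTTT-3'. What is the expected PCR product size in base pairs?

Forward primer GTGCCTAG is found on the top strand at positions 38–45.
The reverse primer's reverse complement is AAACCGACTCTTTGCGATTC, which matches the template at positions 75–94.
The product runs from position 38 to position 94, so its length is 94 − 38 + 1 = 57 bp.

57 bp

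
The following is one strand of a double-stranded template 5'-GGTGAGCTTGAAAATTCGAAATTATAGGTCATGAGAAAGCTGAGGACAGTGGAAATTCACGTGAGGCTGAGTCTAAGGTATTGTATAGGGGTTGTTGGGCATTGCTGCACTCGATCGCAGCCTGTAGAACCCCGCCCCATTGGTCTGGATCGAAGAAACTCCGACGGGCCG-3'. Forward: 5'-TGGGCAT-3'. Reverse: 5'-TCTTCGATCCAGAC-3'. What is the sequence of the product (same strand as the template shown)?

5'-TGGGCATTGCTGCACTCGATCGCAGCCTGTAGAACCCCGCCCCATTGGTCTGGATCGAAGA-3'

Forward primer TGGGCAT is found on the top strand at positions 96–102.
Reverse complement of the reverse primer: GTCTGGATCGAAGA. This occurs on the top strand at positions 143–156.
The product is the template from position 96 through 156 (61 bp).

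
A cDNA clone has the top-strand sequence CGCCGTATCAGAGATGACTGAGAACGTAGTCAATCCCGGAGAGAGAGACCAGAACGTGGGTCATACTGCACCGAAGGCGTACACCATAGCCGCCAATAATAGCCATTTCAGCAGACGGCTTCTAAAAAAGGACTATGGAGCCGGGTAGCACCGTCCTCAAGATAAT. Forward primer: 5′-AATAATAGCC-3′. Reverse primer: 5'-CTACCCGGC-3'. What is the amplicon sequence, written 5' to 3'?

Forward primer AATAATAGCC is found on the top strand at positions 95–104.
Reverse complement of the reverse primer: GCCGGGTAG. This occurs on the top strand at positions 140–148.
The product is the template from position 95 through 148 (54 bp).

5'-AATAATAGCCATTTCAGCAGACGGCTTCTAAAAAAGGACTATGGAGCCGGGTAG-3'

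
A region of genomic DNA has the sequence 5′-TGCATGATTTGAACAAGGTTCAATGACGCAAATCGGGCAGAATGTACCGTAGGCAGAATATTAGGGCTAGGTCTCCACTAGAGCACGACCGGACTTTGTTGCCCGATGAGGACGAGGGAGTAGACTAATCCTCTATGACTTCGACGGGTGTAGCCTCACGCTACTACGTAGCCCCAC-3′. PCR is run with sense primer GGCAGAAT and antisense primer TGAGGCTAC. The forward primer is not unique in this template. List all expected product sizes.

123 bp, 107 bp

The forward primer GGCAGAAT matches the top strand at positions 36–43, 52–59.
The reverse primer's reverse complement is GTAGCCTCA, matching at positions 150–158.
Each forward site pairs with the reverse site to give a product ending at position 158: sizes 123, 107 bp.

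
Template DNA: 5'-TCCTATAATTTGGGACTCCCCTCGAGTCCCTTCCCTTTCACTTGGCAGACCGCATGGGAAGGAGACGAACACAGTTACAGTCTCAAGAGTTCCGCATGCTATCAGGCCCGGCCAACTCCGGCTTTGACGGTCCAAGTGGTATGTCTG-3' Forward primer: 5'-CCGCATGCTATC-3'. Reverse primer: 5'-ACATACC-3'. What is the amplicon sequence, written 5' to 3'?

Scanning the template, CCGCATGCTATC occurs at positions 92–103; this primer anneals to the bottom strand there with its 3' end pointing downstream.
Reverse complement of the reverse primer: GGTATGT. This occurs on the top strand at positions 138–144.
The product is the template from position 92 through 144 (53 bp).

5'-CCGCATGCTATCAGGCCCGGCCAACTCCGGCTTTGACGGTCCAAGTGGTATGT-3'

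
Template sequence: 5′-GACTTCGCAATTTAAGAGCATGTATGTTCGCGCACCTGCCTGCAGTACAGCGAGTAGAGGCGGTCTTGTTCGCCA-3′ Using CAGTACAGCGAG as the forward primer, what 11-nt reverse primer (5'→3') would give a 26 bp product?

The forward primer binds at positions 43–54, so a 26 bp product ends at position 43 + 26 − 1 = 68.
The reverse primer anneals to the top strand over positions 58–68, i.e. to AGGCGGTCTTG.
Its sequence written 5'→3' is the reverse complement: CAAGACCGCCT.

5'-CAAGACCGCCT-3'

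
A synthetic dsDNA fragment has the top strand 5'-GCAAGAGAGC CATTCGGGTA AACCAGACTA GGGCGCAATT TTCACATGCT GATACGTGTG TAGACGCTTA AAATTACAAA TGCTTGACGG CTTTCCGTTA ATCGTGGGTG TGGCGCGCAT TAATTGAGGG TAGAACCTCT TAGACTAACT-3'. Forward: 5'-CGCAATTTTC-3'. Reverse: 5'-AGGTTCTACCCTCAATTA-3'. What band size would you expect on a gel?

Scanning the template, CGCAATTTTC occurs at positions 34–43; this primer anneals to the bottom strand there with its 3' end pointing downstream.
The reverse primer's reverse complement is TAATTGAGGGTAGAACCT, which matches the template at positions 121–138.
Product length = (reverse-primer end) − (forward-primer start) + 1 = 138 − 34 + 1 = 105 bp.

105 bp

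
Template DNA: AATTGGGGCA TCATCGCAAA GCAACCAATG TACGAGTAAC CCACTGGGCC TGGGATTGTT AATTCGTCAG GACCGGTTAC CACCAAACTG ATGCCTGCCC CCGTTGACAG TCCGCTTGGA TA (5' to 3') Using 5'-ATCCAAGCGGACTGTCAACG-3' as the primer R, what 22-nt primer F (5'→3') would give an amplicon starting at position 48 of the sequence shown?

The reverse primer's reverse complement CGTTGACAGTCCGCTTGGAT matches the template at positions 102–121; the product starts at position 48.
The forward primer is identical to the top strand over positions 48–69: GCCTGGGATTGTTAATTCGTCA.

5'-GCCTGGGATTGTTAATTCGTCA-3'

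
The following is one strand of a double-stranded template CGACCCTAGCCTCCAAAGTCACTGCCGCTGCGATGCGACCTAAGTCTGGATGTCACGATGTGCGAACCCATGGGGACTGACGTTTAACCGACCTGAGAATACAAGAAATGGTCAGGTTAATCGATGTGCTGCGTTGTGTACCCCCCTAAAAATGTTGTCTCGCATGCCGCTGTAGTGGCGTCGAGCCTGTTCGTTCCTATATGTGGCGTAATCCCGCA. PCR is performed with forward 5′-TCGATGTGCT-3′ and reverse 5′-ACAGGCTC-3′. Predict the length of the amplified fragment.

70 bp

The forward primer matches the template at positions 121–130.
Taking the reverse complement of ACAGGCTC gives GAGCCTGT, found at positions 183–190 on the template; the primer anneals here to the top strand with its 3' end pointing upstream.
The product runs from position 121 to position 190, so its length is 190 − 121 + 1 = 70 bp.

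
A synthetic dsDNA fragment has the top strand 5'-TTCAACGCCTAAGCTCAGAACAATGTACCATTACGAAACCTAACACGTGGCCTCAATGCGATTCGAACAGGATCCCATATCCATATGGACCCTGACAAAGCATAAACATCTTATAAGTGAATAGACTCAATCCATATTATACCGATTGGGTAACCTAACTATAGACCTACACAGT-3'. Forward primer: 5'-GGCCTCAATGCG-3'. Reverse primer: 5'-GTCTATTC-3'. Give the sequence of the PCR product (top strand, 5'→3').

Scanning the template, GGCCTCAATGCG occurs at positions 49–60; this primer anneals to the bottom strand there with its 3' end pointing downstream.
The reverse primer's reverse complement is GAATAGAC, which matches the template at positions 119–126.
The product is the template from position 49 through 126 (78 bp).

5'-GGCCTCAATGCGATTCGAACAGGATCCCATATCCATATGGACCCTGACAAAGCATAAACATCTTATAAGTGAATAGAC-3'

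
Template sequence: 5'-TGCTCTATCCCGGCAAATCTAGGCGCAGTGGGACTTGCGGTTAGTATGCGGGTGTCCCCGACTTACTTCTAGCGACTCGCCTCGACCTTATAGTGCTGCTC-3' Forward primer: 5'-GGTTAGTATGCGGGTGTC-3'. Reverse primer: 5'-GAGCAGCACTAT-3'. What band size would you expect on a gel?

Forward primer GGTTAGTATGCGGGTGTC is found on the top strand at positions 39–56.
Taking the reverse complement of GAGCAGCACTAT gives ATAGTGCTGCTC, found at positions 90–101 on the template; the primer anneals here to the top strand with its 3' end pointing upstream.
Product length = (reverse-primer end) − (forward-primer start) + 1 = 101 − 39 + 1 = 63 bp.

63 bp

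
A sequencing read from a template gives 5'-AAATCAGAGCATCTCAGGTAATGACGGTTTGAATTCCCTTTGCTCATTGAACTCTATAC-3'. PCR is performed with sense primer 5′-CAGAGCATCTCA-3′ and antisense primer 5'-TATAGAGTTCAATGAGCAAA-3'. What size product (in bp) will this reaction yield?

54 bp

Forward primer CAGAGCATCTCA is found on the top strand at positions 5–16.
Taking the reverse complement of TATAGAGTTCAATGAGCAAA gives TTTGCTCATTGAACTCTATA, found at positions 39–58 on the template; the primer anneals here to the top strand with its 3' end pointing upstream.
The product runs from position 5 to position 58, so its length is 58 − 5 + 1 = 54 bp.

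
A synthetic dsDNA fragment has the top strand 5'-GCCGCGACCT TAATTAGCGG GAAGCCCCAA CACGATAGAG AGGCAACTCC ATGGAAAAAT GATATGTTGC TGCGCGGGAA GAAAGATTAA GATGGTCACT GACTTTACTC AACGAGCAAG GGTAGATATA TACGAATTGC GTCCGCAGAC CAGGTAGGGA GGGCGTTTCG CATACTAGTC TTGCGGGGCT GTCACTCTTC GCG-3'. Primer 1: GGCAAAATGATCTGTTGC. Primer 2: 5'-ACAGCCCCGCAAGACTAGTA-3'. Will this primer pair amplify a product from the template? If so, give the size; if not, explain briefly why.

Primer 1 (GGCAAAATGATCTGTTGC) does not match the top strand, and its reverse complement GCAACAGATCATTTTGCC does not match either.
With no annealing site for primer 1, no amplification occurs.

No product — primer 1 has no binding site in the template.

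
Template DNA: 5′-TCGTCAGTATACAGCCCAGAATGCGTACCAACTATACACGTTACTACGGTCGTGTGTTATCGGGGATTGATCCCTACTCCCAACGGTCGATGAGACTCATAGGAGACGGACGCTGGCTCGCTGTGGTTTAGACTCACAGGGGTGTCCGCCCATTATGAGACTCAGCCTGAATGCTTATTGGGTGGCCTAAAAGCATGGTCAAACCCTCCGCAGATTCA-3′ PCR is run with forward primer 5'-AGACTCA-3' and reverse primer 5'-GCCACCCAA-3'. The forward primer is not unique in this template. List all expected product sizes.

The forward primer AGACTCA matches the top strand at positions 93–99, 130–136, 158–164.
The reverse primer's reverse complement is TTGGGTGGC, matching at positions 178–186.
Each forward site pairs with the reverse site to give a product ending at position 186: sizes 94, 57, 29 bp.

94 bp, 57 bp, 29 bp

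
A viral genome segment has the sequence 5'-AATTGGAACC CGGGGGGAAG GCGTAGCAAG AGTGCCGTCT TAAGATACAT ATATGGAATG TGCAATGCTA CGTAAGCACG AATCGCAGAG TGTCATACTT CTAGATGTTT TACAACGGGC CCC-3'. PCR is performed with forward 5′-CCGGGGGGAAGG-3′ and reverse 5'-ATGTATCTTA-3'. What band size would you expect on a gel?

41 bp

The forward primer matches the template at positions 10–21.
Taking the reverse complement of ATGTATCTTA gives TAAGATACAT, found at positions 41–50 on the template; the primer anneals here to the top strand with its 3' end pointing upstream.
Amplicon spans positions 10–50: 41 bp.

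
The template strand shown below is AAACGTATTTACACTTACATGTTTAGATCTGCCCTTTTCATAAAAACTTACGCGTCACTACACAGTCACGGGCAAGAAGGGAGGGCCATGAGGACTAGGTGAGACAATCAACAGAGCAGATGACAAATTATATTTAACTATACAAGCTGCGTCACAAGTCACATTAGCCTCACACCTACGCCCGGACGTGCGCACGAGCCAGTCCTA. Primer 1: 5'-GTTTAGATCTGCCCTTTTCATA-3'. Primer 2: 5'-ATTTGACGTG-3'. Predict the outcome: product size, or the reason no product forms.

Primer 2 (ATTTGACGTG) does not match the top strand, and its reverse complement CACGTCAAAT does not match either.
With no annealing site for primer 2, no amplification occurs.

No product — primer 2 has no binding site in the template.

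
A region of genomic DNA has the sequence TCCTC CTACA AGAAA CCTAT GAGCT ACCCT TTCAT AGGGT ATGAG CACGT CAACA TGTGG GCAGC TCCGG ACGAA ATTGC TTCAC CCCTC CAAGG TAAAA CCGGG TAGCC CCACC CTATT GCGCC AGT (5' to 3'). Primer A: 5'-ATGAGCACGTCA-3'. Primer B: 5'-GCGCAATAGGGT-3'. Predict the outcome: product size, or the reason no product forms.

Primer A (ATGAGCACGTCA) matches the top strand at positions 41–52; it acts as a forward primer.
Primer B's reverse complement is ACCCTATTGCGC, matching the top strand at positions 113–124; it acts as a reverse primer.
The 3' ends face each other across positions 41–124, giving an 84 bp product.

Yes — an 84 bp product.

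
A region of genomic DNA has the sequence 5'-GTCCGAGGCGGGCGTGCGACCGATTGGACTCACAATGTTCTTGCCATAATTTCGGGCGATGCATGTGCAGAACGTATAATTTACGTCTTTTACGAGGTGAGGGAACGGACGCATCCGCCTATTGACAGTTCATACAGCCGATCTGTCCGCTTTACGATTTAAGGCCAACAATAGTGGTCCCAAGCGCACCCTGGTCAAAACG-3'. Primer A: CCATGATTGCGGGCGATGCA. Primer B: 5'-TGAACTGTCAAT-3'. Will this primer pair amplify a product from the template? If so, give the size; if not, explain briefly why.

Primer A (CCATGATTGCGGGCGATGCA) does not match the top strand, and its reverse complement TGCATCGCCCGCAATCATGG does not match either.
With no annealing site for primer A, no amplification occurs.

No product — primer A has no binding site in the template.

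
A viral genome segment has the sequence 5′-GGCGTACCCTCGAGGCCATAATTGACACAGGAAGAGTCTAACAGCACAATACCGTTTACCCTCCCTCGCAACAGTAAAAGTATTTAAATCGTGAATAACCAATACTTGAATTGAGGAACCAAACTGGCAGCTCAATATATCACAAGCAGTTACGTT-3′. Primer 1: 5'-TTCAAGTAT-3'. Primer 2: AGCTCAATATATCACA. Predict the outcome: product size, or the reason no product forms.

Primer 1 (TTCAAGTAT) has reverse complement ATACTTGAA, which matches the top strand at positions 102–110; primer 1 anneals to the top strand there with its 3' end pointing upstream toward position 102.
Primer 2 (AGCTCAATATATCACA) matches the top strand directly at positions 129–144; it anneals to the bottom strand with its 3' end pointing downstream toward position 144.
The 3' ends diverge (primer 1 extends toward position 1, primer 2 toward position 156), so the primers never converge on a shared product.

No product — the primers' 3' ends point away from each other.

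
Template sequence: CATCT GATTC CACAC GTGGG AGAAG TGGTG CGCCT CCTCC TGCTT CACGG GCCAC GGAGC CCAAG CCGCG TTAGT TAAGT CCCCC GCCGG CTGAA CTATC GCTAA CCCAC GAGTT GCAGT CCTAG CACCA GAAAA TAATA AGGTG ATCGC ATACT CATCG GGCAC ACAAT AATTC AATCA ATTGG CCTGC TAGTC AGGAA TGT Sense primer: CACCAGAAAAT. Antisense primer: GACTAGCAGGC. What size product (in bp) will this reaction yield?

70 bp

Forward primer CACCAGAAAAT is found on the top strand at positions 126–136.
The reverse primer's reverse complement is GCCTGCTAGTC, which matches the template at positions 185–195.
Product length = (reverse-primer end) − (forward-primer start) + 1 = 195 − 126 + 1 = 70 bp.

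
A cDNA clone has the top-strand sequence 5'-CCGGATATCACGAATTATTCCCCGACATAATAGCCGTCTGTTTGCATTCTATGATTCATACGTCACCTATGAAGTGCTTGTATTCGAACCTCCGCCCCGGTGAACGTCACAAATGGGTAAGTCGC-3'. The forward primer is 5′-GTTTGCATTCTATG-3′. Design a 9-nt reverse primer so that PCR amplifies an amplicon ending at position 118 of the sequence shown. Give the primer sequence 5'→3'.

The forward primer binds at positions 40–53; the product's 3' end on the top strand is position 118.
The reverse primer anneals to the top strand over positions 110–118, i.e. to CAAATGGGT.
Its sequence written 5'→3' is the reverse complement: ACCCATTTG.

5'-ACCCATTTG-3'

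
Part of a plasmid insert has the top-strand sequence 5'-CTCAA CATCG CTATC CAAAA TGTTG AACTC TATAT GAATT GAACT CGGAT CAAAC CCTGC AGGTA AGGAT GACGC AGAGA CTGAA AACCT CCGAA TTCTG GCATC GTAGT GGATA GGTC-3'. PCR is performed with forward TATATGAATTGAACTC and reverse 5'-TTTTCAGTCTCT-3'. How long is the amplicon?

57 bp

The forward primer matches the template at positions 31–46.
Reverse complement of the reverse primer: AGAGACTGAAAA. This occurs on the top strand at positions 76–87.
Product length = (reverse-primer end) − (forward-primer start) + 1 = 87 − 31 + 1 = 57 bp.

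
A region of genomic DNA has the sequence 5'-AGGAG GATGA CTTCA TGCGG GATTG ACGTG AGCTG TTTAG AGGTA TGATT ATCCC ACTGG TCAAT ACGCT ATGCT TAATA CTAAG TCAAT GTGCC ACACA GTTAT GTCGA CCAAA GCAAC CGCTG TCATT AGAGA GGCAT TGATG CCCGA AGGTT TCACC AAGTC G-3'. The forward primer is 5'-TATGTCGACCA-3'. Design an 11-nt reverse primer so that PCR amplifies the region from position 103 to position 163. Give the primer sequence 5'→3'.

The product's 3' end on the top strand is position 163.
The reverse primer anneals to the top strand over positions 153–163, i.e. to GTTTCACCAAG.
Its sequence written 5'→3' is the reverse complement: CTTGGTGAAAC.

5'-CTTGGTGAAAC-3'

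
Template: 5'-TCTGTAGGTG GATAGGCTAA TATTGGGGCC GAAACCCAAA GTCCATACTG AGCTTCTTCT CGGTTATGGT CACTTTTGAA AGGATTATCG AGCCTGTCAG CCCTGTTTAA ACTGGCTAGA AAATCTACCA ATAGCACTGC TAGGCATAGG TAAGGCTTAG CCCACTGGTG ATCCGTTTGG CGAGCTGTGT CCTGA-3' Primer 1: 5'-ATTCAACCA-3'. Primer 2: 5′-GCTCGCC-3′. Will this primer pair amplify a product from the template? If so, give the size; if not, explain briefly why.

Primer 1 (ATTCAACCA) does not match the top strand, and its reverse complement TGGTTGAAT does not match either.
With no annealing site for primer 1, no amplification occurs.

No product — primer 1 has no binding site in the template.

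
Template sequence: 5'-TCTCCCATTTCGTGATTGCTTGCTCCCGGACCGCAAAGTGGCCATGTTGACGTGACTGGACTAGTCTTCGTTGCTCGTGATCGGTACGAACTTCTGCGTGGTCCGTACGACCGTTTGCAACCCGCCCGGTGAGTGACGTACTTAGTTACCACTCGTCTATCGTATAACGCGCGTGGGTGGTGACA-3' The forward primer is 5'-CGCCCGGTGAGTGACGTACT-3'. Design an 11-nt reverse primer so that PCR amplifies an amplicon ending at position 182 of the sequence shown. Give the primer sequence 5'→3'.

The forward primer binds at positions 123–142; the product's 3' end on the top strand is position 182.
The reverse primer anneals to the top strand over positions 172–182, i.e. to CGTGGGTGGTG.
Its sequence written 5'→3' is the reverse complement: CACCACCCACG.

5'-CACCACCCACG-3'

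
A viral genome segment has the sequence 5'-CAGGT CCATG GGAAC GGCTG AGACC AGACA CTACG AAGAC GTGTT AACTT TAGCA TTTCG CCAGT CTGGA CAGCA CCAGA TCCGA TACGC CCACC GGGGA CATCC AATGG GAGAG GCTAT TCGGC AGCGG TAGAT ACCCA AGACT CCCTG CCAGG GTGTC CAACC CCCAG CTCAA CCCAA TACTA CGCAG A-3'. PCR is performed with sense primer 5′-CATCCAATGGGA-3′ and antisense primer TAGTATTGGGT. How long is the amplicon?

85 bp

Forward primer CATCCAATGGGA is found on the top strand at positions 101–112.
Taking the reverse complement of TAGTATTGGGT gives ACCCAATACTA, found at positions 175–185 on the template; the primer anneals here to the top strand with its 3' end pointing upstream.
Product length = (reverse-primer end) − (forward-primer start) + 1 = 185 − 101 + 1 = 85 bp.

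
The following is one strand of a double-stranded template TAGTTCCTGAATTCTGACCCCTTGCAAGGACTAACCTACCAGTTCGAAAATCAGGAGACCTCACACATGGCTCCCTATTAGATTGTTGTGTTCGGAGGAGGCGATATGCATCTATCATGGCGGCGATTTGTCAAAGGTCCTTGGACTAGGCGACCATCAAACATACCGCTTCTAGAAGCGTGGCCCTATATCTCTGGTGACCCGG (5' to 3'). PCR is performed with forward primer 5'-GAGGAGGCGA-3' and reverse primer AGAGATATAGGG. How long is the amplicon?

101 bp

Forward primer GAGGAGGCGA is found on the top strand at positions 95–104.
Reverse complement of the reverse primer: CCCTATATCTCT. This occurs on the top strand at positions 184–195.
Amplicon spans positions 95–195: 101 bp.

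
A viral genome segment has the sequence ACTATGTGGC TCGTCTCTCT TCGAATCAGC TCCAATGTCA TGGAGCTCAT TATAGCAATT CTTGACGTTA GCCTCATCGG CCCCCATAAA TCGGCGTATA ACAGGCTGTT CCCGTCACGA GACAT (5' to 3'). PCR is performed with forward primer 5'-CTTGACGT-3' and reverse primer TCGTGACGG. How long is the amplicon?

60 bp

Scanning the template, CTTGACGT occurs at positions 61–68; this primer anneals to the bottom strand there with its 3' end pointing downstream.
The reverse primer's reverse complement is CCGTCACGA, which matches the template at positions 112–120.
Amplicon spans positions 61–120: 60 bp.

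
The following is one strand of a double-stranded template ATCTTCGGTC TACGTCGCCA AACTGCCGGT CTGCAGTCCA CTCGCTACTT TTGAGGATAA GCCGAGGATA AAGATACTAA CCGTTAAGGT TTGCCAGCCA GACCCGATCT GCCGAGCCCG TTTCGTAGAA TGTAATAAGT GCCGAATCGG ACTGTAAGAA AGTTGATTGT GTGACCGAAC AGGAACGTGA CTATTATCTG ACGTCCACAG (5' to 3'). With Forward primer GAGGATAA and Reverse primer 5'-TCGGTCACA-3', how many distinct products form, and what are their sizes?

The forward primer GAGGATAA matches the top strand at positions 53–60, 64–71.
The reverse primer's reverse complement is TGTGACCGA, matching at positions 170–178.
Each forward site pairs with the reverse site to give a product ending at position 178: sizes 126, 115 bp.

Two products: 126 bp, 115 bp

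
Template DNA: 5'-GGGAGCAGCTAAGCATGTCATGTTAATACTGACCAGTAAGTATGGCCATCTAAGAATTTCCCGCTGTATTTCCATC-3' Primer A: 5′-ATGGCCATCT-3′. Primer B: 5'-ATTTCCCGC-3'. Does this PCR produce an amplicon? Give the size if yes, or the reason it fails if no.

Primer A (ATGGCCATCT) matches the top strand at positions 42–51 (3' end points downstream).
Primer B (ATTTCCCGC) also matches the top strand directly, at positions 56–64 — its reverse complement GCGGGAAAT is not present.
Both primers anneal to the bottom strand with 3' ends pointing the same way, so neither can prime synthesis back toward the other.

No product — both primers anneal to the same strand and extend in the same direction.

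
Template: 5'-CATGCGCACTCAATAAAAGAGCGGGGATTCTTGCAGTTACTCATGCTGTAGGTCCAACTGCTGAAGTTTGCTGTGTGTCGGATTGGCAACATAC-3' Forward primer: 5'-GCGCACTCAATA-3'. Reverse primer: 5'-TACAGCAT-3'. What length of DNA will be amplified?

47 bp

Scanning the template, GCGCACTCAATA occurs at positions 4–15; this primer anneals to the bottom strand there with its 3' end pointing downstream.
The reverse primer's reverse complement is ATGCTGTA, which matches the template at positions 43–50.
Product length = (reverse-primer end) − (forward-primer start) + 1 = 50 − 4 + 1 = 47 bp.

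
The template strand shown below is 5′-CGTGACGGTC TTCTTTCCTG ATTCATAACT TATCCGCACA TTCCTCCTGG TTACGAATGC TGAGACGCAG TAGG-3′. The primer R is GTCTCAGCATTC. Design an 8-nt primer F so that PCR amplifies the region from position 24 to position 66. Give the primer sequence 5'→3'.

5'-CATAACTT-3'

The reverse primer's reverse complement GAATGCTGAGAC matches the template at positions 55–66; the product starts at position 24.
The forward primer is identical to the top strand over positions 24–31: CATAACTT.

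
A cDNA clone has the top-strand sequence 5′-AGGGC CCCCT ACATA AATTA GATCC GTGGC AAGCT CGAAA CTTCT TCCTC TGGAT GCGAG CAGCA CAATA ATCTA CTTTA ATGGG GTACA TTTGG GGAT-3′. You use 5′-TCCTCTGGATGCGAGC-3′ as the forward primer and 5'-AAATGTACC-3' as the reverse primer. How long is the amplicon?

The forward primer matches the template at positions 46–61.
Reverse complement of the reverse primer: GGTACATTT. This occurs on the top strand at positions 85–93.
Product length = (reverse-primer end) − (forward-primer start) + 1 = 93 − 46 + 1 = 48 bp.

48 bp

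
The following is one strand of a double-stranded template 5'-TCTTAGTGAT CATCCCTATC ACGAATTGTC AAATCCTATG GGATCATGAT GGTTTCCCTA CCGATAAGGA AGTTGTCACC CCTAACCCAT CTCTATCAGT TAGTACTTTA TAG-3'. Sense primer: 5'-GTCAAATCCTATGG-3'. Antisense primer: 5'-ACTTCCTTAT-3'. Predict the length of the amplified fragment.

46 bp

Scanning the template, GTCAAATCCTATGG occurs at positions 28–41; this primer anneals to the bottom strand there with its 3' end pointing downstream.
The reverse primer's reverse complement is ATAAGGAAGT, which matches the template at positions 64–73.
Amplicon spans positions 28–73: 46 bp.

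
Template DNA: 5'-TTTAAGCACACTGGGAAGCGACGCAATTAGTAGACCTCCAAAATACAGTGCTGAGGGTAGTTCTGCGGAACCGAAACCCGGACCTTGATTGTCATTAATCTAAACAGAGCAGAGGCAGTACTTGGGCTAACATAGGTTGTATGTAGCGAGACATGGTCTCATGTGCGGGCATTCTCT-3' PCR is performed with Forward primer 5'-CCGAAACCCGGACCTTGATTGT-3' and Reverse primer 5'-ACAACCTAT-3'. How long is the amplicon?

70 bp

Scanning the template, CCGAAACCCGGACCTTGATTGT occurs at positions 71–92; this primer anneals to the bottom strand there with its 3' end pointing downstream.
Reverse complement of the reverse primer: ATAGGTTGT. This occurs on the top strand at positions 132–140.
Amplicon spans positions 71–140: 70 bp.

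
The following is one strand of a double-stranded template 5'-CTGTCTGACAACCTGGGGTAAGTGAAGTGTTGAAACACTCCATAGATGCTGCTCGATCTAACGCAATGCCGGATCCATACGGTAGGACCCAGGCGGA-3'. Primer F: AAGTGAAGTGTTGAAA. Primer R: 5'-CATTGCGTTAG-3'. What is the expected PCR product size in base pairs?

Forward primer AAGTGAAGTGTTGAAA is found on the top strand at positions 20–35.
Taking the reverse complement of CATTGCGTTAG gives CTAACGCAATG, found at positions 58–68 on the template; the primer anneals here to the top strand with its 3' end pointing upstream.
Product length = (reverse-primer end) − (forward-primer start) + 1 = 68 − 20 + 1 = 49 bp.

49 bp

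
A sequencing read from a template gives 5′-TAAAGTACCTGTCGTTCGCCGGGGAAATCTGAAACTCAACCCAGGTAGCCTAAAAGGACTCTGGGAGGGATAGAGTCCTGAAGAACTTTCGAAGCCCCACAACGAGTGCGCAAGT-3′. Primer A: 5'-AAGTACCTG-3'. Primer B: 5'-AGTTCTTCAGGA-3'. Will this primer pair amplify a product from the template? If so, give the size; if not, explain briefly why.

Primer A (AAGTACCTG) matches the top strand at positions 3–11; it acts as a forward primer.
Primer B's reverse complement is TCCTGAAGAACT, matching the top strand at positions 76–87; it acts as a reverse primer.
The 3' ends face each other across positions 3–87, giving an 85 bp product.

Yes — an 85 bp product.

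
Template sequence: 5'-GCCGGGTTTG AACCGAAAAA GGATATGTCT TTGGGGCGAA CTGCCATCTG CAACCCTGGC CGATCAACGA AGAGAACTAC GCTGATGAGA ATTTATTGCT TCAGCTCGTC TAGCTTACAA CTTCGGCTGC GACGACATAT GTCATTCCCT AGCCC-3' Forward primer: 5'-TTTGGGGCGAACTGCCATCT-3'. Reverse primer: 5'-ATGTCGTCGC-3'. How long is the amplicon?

109 bp

Scanning the template, TTTGGGGCGAACTGCCATCT occurs at positions 30–49; this primer anneals to the bottom strand there with its 3' end pointing downstream.
Taking the reverse complement of ATGTCGTCGC gives GCGACGACAT, found at positions 129–138 on the template; the primer anneals here to the top strand with its 3' end pointing upstream.
The product runs from position 30 to position 138, so its length is 138 − 30 + 1 = 109 bp.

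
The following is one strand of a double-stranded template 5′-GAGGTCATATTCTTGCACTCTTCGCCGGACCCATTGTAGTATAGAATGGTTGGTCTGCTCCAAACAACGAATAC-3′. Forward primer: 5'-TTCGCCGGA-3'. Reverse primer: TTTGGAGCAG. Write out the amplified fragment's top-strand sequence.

Scanning the template, TTCGCCGGA occurs at positions 21–29; this primer anneals to the bottom strand there with its 3' end pointing downstream.
Taking the reverse complement of TTTGGAGCAG gives CTGCTCCAAA, found at positions 55–64 on the template; the primer anneals here to the top strand with its 3' end pointing upstream.
The product is the template from position 21 through 64 (44 bp).

5'-TTCGCCGGACCCATTGTAGTATAGAATGGTTGGTCTGCTCCAAA-3'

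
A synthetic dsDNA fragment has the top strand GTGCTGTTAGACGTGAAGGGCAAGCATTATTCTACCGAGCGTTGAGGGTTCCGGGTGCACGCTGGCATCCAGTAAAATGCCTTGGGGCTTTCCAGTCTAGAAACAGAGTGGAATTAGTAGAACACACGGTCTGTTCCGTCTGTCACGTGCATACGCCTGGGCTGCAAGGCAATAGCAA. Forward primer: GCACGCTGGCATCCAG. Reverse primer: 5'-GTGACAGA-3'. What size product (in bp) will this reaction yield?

The forward primer matches the template at positions 57–72.
The reverse primer's reverse complement is TCTGTCAC, which matches the template at positions 139–146.
Product length = (reverse-primer end) − (forward-primer start) + 1 = 146 − 57 + 1 = 90 bp.

90 bp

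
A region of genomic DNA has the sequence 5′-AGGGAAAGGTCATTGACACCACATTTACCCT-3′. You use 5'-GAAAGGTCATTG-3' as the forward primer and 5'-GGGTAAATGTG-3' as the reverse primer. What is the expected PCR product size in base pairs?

Forward primer GAAAGGTCATTG is found on the top strand at positions 4–15.
The reverse primer's reverse complement is CACATTTACCC, which matches the template at positions 20–30.
Product length = (reverse-primer end) − (forward-primer start) + 1 = 30 − 4 + 1 = 27 bp.

27 bp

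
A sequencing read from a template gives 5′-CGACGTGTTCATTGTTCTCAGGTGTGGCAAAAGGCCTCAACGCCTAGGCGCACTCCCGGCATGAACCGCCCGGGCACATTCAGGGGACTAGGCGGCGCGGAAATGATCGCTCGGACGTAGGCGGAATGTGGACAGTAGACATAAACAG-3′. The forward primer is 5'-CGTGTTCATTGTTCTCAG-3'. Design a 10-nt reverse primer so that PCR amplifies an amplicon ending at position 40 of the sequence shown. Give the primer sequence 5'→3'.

The forward primer binds at positions 4–21; the product's 3' end on the top strand is position 40.
The reverse primer anneals to the top strand over positions 31–40, i.e. to AAGGCCTCAA.
Its sequence written 5'→3' is the reverse complement: TTGAGGCCTT.

5'-TTGAGGCCTT-3'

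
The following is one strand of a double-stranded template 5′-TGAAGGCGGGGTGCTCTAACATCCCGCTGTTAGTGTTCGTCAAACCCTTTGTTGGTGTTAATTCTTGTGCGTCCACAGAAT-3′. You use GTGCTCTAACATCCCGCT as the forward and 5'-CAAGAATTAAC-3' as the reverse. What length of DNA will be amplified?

Scanning the template, GTGCTCTAACATCCCGCT occurs at positions 11–28; this primer anneals to the bottom strand there with its 3' end pointing downstream.
The reverse primer's reverse complement is GTTAATTCTTG, which matches the template at positions 57–67.
Amplicon spans positions 11–67: 57 bp.

57 bp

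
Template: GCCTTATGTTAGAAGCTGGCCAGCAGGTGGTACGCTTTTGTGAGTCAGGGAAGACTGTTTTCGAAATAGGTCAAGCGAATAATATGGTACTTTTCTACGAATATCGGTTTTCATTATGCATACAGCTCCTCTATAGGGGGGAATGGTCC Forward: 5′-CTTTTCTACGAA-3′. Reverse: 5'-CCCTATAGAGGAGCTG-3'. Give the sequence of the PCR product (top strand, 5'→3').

Scanning the template, CTTTTCTACGAA occurs at positions 90–101; this primer anneals to the bottom strand there with its 3' end pointing downstream.
Reverse complement of the reverse primer: CAGCTCCTCTATAGGG. This occurs on the top strand at positions 123–138.
The product is the template from position 90 through 138 (49 bp).

5'-CTTTTCTACGAATATCGGTTTTCATTATGCATACAGCTCCTCTATAGGG-3'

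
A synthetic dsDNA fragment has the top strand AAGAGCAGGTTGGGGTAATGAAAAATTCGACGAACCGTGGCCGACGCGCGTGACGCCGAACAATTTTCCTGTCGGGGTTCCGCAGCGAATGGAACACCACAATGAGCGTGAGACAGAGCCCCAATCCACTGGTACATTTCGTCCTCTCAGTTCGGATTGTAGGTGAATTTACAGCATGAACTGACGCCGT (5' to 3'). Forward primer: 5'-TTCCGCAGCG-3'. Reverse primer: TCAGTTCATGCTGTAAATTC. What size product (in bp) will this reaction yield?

107 bp

The forward primer matches the template at positions 78–87.
The reverse primer's reverse complement is GAATTTACAGCATGAACTGA, which matches the template at positions 165–184.
Product length = (reverse-primer end) − (forward-primer start) + 1 = 184 − 78 + 1 = 107 bp.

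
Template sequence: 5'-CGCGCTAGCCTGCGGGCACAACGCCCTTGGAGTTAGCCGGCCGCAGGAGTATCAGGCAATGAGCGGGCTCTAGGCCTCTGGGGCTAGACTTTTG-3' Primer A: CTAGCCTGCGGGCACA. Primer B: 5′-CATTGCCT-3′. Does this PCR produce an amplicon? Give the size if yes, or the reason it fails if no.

Primer A (CTAGCCTGCGGGCACA) matches the top strand at positions 5–20; it acts as a forward primer.
Primer B's reverse complement is AGGCAATG, matching the top strand at positions 54–61; it acts as a reverse primer.
The 3' ends face each other across positions 5–61, giving a 57 bp product.

Yes — a 57 bp product.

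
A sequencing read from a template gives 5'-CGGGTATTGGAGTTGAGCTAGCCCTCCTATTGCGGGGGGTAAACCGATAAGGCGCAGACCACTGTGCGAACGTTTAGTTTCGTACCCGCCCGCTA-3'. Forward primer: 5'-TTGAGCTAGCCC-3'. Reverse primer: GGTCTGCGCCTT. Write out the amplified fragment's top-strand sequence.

5'-TTGAGCTAGCCCTCCTATTGCGGGGGGTAAACCGATAAGGCGCAGACC-3'

Forward primer TTGAGCTAGCCC is found on the top strand at positions 13–24.
The reverse primer's reverse complement is AAGGCGCAGACC, which matches the template at positions 49–60.
The product is the template from position 13 through 60 (48 bp).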